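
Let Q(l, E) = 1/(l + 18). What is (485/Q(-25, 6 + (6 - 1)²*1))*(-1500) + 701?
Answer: 5093201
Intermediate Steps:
Q(l, E) = 1/(18 + l)
(485/Q(-25, 6 + (6 - 1)²*1))*(-1500) + 701 = (485/(1/(18 - 25)))*(-1500) + 701 = (485/(1/(-7)))*(-1500) + 701 = (485/(-⅐))*(-1500) + 701 = (485*(-7))*(-1500) + 701 = -3395*(-1500) + 701 = 5092500 + 701 = 5093201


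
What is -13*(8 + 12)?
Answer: -260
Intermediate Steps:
-13*(8 + 12) = -13*20 = -260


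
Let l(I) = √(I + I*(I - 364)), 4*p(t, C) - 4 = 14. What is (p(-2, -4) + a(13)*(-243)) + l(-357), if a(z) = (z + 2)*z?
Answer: -94761/2 + 12*√1785 ≈ -46874.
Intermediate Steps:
p(t, C) = 9/2 (p(t, C) = 1 + (¼)*14 = 1 + 7/2 = 9/2)
a(z) = z*(2 + z) (a(z) = (2 + z)*z = z*(2 + z))
l(I) = √(I + I*(-364 + I))
(p(-2, -4) + a(13)*(-243)) + l(-357) = (9/2 + (13*(2 + 13))*(-243)) + √(-357*(-363 - 357)) = (9/2 + (13*15)*(-243)) + √(-357*(-720)) = (9/2 + 195*(-243)) + √257040 = (9/2 - 47385) + 12*√1785 = -94761/2 + 12*√1785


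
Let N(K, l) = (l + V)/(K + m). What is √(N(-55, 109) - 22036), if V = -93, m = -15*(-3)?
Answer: 26*I*√815/5 ≈ 148.45*I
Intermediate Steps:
m = 45
N(K, l) = (-93 + l)/(45 + K) (N(K, l) = (l - 93)/(K + 45) = (-93 + l)/(45 + K))
√(N(-55, 109) - 22036) = √((-93 + 109)/(45 - 55) - 22036) = √(16/(-10) - 22036) = √(-⅒*16 - 22036) = √(-8/5 - 22036) = √(-110188/5) = 26*I*√815/5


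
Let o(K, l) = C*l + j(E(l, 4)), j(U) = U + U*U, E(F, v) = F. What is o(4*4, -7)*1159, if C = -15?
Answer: 170373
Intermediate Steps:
j(U) = U + U**2
o(K, l) = -15*l + l*(1 + l)
o(4*4, -7)*1159 = -7*(-14 - 7)*1159 = -7*(-21)*1159 = 147*1159 = 170373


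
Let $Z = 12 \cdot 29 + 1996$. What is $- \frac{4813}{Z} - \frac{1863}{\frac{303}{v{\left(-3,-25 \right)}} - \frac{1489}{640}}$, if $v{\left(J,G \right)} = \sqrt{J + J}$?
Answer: $- \frac{26014667209453}{14696203805224} - \frac{38535782400 i \sqrt{6}}{6269711521} \approx -1.7702 - 15.055 i$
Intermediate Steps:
$v{\left(J,G \right)} = \sqrt{2} \sqrt{J}$ ($v{\left(J,G \right)} = \sqrt{2 J} = \sqrt{2} \sqrt{J}$)
$Z = 2344$ ($Z = 348 + 1996 = 2344$)
$- \frac{4813}{Z} - \frac{1863}{\frac{303}{v{\left(-3,-25 \right)}} - \frac{1489}{640}} = - \frac{4813}{2344} - \frac{1863}{\frac{303}{\sqrt{2} \sqrt{-3}} - \frac{1489}{640}} = \left(-4813\right) \frac{1}{2344} - \frac{1863}{\frac{303}{\sqrt{2} i \sqrt{3}} - \frac{1489}{640}} = - \frac{4813}{2344} - \frac{1863}{\frac{303}{i \sqrt{6}} - \frac{1489}{640}} = - \frac{4813}{2344} - \frac{1863}{303 \left(- \frac{i \sqrt{6}}{6}\right) - \frac{1489}{640}} = - \frac{4813}{2344} - \frac{1863}{- \frac{101 i \sqrt{6}}{2} - \frac{1489}{640}} = - \frac{4813}{2344} - \frac{1863}{- \frac{1489}{640} - \frac{101 i \sqrt{6}}{2}}$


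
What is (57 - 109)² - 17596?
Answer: -14892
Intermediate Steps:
(57 - 109)² - 17596 = (-52)² - 17596 = 2704 - 17596 = -14892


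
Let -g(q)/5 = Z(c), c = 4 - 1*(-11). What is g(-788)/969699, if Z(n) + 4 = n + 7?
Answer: -30/323233 ≈ -9.2812e-5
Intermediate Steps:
c = 15 (c = 4 + 11 = 15)
Z(n) = 3 + n (Z(n) = -4 + (n + 7) = -4 + (7 + n) = 3 + n)
g(q) = -90 (g(q) = -5*(3 + 15) = -5*18 = -90)
g(-788)/969699 = -90/969699 = -90*1/969699 = -30/323233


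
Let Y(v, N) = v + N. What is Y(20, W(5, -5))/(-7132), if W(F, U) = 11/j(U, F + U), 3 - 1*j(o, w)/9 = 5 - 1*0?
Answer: -349/128376 ≈ -0.0027186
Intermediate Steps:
j(o, w) = -18 (j(o, w) = 27 - 9*(5 - 1*0) = 27 - 9*(5 + 0) = 27 - 9*5 = 27 - 45 = -18)
W(F, U) = -11/18 (W(F, U) = 11/(-18) = 11*(-1/18) = -11/18)
Y(v, N) = N + v
Y(20, W(5, -5))/(-7132) = (-11/18 + 20)/(-7132) = (349/18)*(-1/7132) = -349/128376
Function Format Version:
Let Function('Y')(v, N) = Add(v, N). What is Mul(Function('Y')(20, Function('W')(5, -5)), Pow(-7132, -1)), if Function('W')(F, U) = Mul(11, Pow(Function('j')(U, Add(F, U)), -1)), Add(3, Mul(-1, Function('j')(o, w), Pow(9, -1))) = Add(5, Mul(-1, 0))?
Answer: Rational(-349, 128376) ≈ -0.0027186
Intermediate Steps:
Function('j')(o, w) = -18 (Function('j')(o, w) = Add(27, Mul(-9, Add(5, Mul(-1, 0)))) = Add(27, Mul(-9, Add(5, 0))) = Add(27, Mul(-9, 5)) = Add(27, -45) = -18)
Function('W')(F, U) = Rational(-11, 18) (Function('W')(F, U) = Mul(11, Pow(-18, -1)) = Mul(11, Rational(-1, 18)) = Rational(-11, 18))
Function('Y')(v, N) = Add(N, v)
Mul(Function('Y')(20, Function('W')(5, -5)), Pow(-7132, -1)) = Mul(Add(Rational(-11, 18), 20), Pow(-7132, -1)) = Mul(Rational(349, 18), Rational(-1, 7132)) = Rational(-349, 128376)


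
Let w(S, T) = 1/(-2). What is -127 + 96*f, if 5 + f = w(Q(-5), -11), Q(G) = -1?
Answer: -655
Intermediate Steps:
w(S, T) = -1/2
f = -11/2 (f = -5 - 1/2 = -11/2 ≈ -5.5000)
-127 + 96*f = -127 + 96*(-11/2) = -127 - 528 = -655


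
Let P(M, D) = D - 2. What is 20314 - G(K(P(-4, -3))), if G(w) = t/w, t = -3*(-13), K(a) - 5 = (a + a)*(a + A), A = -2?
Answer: 507837/25 ≈ 20313.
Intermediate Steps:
P(M, D) = -2 + D
K(a) = 5 + 2*a*(-2 + a) (K(a) = 5 + (a + a)*(a - 2) = 5 + (2*a)*(-2 + a) = 5 + 2*a*(-2 + a))
t = 39
G(w) = 39/w
20314 - G(K(P(-4, -3))) = 20314 - 39/(5 - 4*(-2 - 3) + 2*(-2 - 3)²) = 20314 - 39/(5 - 4*(-5) + 2*(-5)²) = 20314 - 39/(5 + 20 + 2*25) = 20314 - 39/(5 + 20 + 50) = 20314 - 39/75 = 20314 - 1*13/25 = 20314 - 13/25 = 507837/25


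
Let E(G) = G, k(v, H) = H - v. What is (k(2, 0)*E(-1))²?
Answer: 4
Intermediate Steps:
(k(2, 0)*E(-1))² = ((0 - 1*2)*(-1))² = ((0 - 2)*(-1))² = (-2*(-1))² = 2² = 4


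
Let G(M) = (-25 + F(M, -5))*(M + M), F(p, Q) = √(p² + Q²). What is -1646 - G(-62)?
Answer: -4746 + 124*√3869 ≈ 2967.0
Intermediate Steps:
F(p, Q) = √(Q² + p²)
G(M) = 2*M*(-25 + √(25 + M²)) (G(M) = (-25 + √((-5)² + M²))*(M + M) = (-25 + √(25 + M²))*(2*M) = 2*M*(-25 + √(25 + M²)))
-1646 - G(-62) = -1646 - 2*(-62)*(-25 + √(25 + (-62)²)) = -1646 - 2*(-62)*(-25 + √(25 + 3844)) = -1646 - 2*(-62)*(-25 + √3869) = -1646 - (3100 - 124*√3869) = -1646 + (-3100 + 124*√3869) = -4746 + 124*√3869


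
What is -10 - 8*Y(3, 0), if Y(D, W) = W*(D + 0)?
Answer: -10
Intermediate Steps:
Y(D, W) = D*W (Y(D, W) = W*D = D*W)
-10 - 8*Y(3, 0) = -10 - 24*0 = -10 - 8*0 = -10 + 0 = -10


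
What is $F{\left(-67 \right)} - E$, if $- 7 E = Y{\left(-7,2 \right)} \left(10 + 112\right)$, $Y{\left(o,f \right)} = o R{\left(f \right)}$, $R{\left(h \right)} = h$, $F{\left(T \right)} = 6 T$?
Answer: $-646$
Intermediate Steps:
$Y{\left(o,f \right)} = f o$ ($Y{\left(o,f \right)} = o f = f o$)
$E = 244$ ($E = - \frac{2 \left(-7\right) \left(10 + 112\right)}{7} = - \frac{\left(-14\right) 122}{7} = \left(- \frac{1}{7}\right) \left(-1708\right) = 244$)
$F{\left(-67 \right)} - E = 6 \left(-67\right) - 244 = -402 - 244 = -646$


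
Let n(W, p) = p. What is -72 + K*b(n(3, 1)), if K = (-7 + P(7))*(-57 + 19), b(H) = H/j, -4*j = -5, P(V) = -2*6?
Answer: 2528/5 ≈ 505.60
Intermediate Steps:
P(V) = -12
j = 5/4 (j = -1/4*(-5) = 5/4 ≈ 1.2500)
b(H) = 4*H/5 (b(H) = H/(5/4) = H*(4/5) = 4*H/5)
K = 722 (K = (-7 - 12)*(-57 + 19) = -19*(-38) = 722)
-72 + K*b(n(3, 1)) = -72 + 722*((4/5)*1) = -72 + 722*(4/5) = -72 + 2888/5 = 2528/5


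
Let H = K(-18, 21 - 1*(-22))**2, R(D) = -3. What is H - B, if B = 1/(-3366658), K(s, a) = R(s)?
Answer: 30299923/3366658 ≈ 9.0000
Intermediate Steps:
K(s, a) = -3
H = 9 (H = (-3)**2 = 9)
B = -1/3366658 ≈ -2.9703e-7
H - B = 9 - 1*(-1/3366658) = 9 + 1/3366658 = 30299923/3366658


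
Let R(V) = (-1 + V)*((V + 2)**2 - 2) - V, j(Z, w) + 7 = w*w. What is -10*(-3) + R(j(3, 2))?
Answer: 37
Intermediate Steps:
j(Z, w) = -7 + w**2 (j(Z, w) = -7 + w*w = -7 + w**2)
R(V) = -V + (-1 + V)*(-2 + (2 + V)**2) (R(V) = (-1 + V)*((2 + V)**2 - 2) - V = (-1 + V)*(-2 + (2 + V)**2) - V = -V + (-1 + V)*(-2 + (2 + V)**2))
-10*(-3) + R(j(3, 2)) = -10*(-3) + (-2 + (-7 + 2**2)**3 - 3*(-7 + 2**2) + 3*(-7 + 2**2)**2) = 30 + (-2 + (-7 + 4)**3 - 3*(-7 + 4) + 3*(-7 + 4)**2) = 30 + (-2 + (-3)**3 - 3*(-3) + 3*(-3)**2) = 30 + (-2 - 27 + 9 + 3*9) = 30 + (-2 - 27 + 9 + 27) = 30 + 7 = 37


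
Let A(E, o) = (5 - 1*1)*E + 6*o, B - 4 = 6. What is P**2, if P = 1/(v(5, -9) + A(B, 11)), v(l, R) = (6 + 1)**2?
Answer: 1/24025 ≈ 4.1623e-5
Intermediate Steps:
B = 10 (B = 4 + 6 = 10)
v(l, R) = 49 (v(l, R) = 7**2 = 49)
A(E, o) = 4*E + 6*o (A(E, o) = (5 - 1)*E + 6*o = 4*E + 6*o)
P = 1/155 (P = 1/(49 + (4*10 + 6*11)) = 1/(49 + (40 + 66)) = 1/(49 + 106) = 1/155 ≈ 0.0064516)
P**2 = (1/155)**2 = 1/24025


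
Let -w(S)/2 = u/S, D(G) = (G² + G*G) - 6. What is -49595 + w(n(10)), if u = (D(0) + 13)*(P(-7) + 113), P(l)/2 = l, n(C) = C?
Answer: -248668/5 ≈ -49734.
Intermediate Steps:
P(l) = 2*l
D(G) = -6 + 2*G² (D(G) = (G² + G²) - 6 = 2*G² - 6 = -6 + 2*G²)
u = 693 (u = ((-6 + 2*0²) + 13)*(2*(-7) + 113) = ((-6 + 2*0) + 13)*(-14 + 113) = ((-6 + 0) + 13)*99 = (-6 + 13)*99 = 7*99 = 693)
w(S) = -1386/S
-49595 + w(n(10)) = -49595 - 1386/10 = -49595 - 1386*⅒ = -49595 - 693/5 = -248668/5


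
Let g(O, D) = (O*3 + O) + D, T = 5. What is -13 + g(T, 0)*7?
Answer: 127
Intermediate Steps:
g(O, D) = D + 4*O (g(O, D) = (3*O + O) + D = 4*O + D = D + 4*O)
-13 + g(T, 0)*7 = -13 + (0 + 4*5)*7 = -13 + (0 + 20)*7 = -13 + 20*7 = -13 + 140 = 127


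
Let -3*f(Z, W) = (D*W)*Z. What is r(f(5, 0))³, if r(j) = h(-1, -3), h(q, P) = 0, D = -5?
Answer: 0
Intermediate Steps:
f(Z, W) = 5*W*Z/3 (f(Z, W) = -(-5*W)*Z/3 = -(-5)*W*Z/3 = 5*W*Z/3)
r(j) = 0
r(f(5, 0))³ = 0³ = 0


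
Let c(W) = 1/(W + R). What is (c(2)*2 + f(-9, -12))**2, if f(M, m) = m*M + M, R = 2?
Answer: 39601/4 ≈ 9900.3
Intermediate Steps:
c(W) = 1/(2 + W) (c(W) = 1/(W + 2) = 1/(2 + W))
f(M, m) = M + M*m (f(M, m) = M*m + M = M + M*m)
(c(2)*2 + f(-9, -12))**2 = (2/(2 + 2) - 9*(1 - 12))**2 = (2/4 - 9*(-11))**2 = ((1/4)*2 + 99)**2 = (1/2 + 99)**2 = (199/2)**2 = 39601/4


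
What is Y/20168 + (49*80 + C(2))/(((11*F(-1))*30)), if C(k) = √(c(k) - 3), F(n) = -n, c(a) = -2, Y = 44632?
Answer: 1172339/83193 + I*√5/330 ≈ 14.092 + 0.006776*I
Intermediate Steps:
C(k) = I*√5 (C(k) = √(-2 - 3) = √(-5) = I*√5)
Y/20168 + (49*80 + C(2))/(((11*F(-1))*30)) = 44632/20168 + (49*80 + I*√5)/(((11*(-1*(-1)))*30)) = 44632*(1/20168) + (3920 + I*√5)/(((11*1)*30)) = 5579/2521 + (3920 + I*√5)/((11*30)) = 5579/2521 + (3920 + I*√5)/330 = 5579/2521 + (3920 + I*√5)*(1/330) = 5579/2521 + (392/33 + I*√5/330) = 1172339/83193 + I*√5/330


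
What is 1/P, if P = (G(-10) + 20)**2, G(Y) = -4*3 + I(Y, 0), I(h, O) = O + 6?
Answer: 1/196 ≈ 0.0051020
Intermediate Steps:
I(h, O) = 6 + O
G(Y) = -6 (G(Y) = -4*3 + (6 + 0) = -12 + 6 = -6)
P = 196 (P = (-6 + 20)**2 = 14**2 = 196)
1/P = 1/196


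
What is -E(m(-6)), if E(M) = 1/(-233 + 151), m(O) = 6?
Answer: 1/82 ≈ 0.012195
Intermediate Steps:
E(M) = -1/82 (E(M) = 1/(-82) = -1/82)
-E(m(-6)) = -1*(-1/82) = 1/82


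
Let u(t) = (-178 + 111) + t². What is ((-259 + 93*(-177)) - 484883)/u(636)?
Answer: -501603/404429 ≈ -1.2403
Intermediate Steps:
u(t) = -67 + t²
((-259 + 93*(-177)) - 484883)/u(636) = ((-259 + 93*(-177)) - 484883)/(-67 + 636²) = ((-259 - 16461) - 484883)/(-67 + 404496) = (-16720 - 484883)/404429 = -501603*1/404429 = -501603/404429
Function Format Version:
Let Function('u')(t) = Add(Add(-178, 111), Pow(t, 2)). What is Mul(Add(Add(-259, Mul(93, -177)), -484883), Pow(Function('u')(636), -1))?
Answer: Rational(-501603, 404429) ≈ -1.2403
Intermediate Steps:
Function('u')(t) = Add(-67, Pow(t, 2))
Mul(Add(Add(-259, Mul(93, -177)), -484883), Pow(Function('u')(636), -1)) = Mul(Add(Add(-259, Mul(93, -177)), -484883), Pow(Add(-67, Pow(636, 2)), -1)) = Mul(Add(Add(-259, -16461), -484883), Pow(Add(-67, 404496), -1)) = Mul(Add(-16720, -484883), Pow(404429, -1)) = Mul(-501603, Rational(1, 404429)) = Rational(-501603, 404429)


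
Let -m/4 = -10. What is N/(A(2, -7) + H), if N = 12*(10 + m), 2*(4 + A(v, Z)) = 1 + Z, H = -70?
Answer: -600/77 ≈ -7.7922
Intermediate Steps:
m = 40 (m = -4*(-10) = 40)
A(v, Z) = -7/2 + Z/2 (A(v, Z) = -4 + (1 + Z)/2 = -4 + (½ + Z/2) = -7/2 + Z/2)
N = 600 (N = 12*(10 + 40) = 12*50 = 600)
N/(A(2, -7) + H) = 600/((-7/2 + (½)*(-7)) - 70) = 600/((-7/2 - 7/2) - 70) = 600/(-7 - 70) = 600/(-77) = 600*(-1/77) = -600/77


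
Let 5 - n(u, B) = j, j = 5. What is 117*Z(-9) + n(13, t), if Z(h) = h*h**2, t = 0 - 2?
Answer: -85293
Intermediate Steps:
t = -2
n(u, B) = 0 (n(u, B) = 5 - 1*5 = 5 - 5 = 0)
Z(h) = h**3
117*Z(-9) + n(13, t) = 117*(-9)**3 + 0 = 117*(-729) + 0 = -85293 + 0 = -85293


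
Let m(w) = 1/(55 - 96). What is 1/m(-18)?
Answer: -41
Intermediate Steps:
m(w) = -1/41 (m(w) = 1/(-41) = -1/41)
1/m(-18) = 1/(-1/41) = -41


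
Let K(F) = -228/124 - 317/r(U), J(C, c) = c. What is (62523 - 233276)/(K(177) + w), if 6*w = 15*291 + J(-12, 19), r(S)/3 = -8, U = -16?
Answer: -42346744/184025 ≈ -230.11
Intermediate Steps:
r(S) = -24 (r(S) = 3*(-8) = -24)
w = 2192/3 (w = (15*291 + 19)/6 = (4365 + 19)/6 = (⅙)*4384 = 2192/3 ≈ 730.67)
K(F) = 8459/744 (K(F) = -228/124 - 317/(-24) = -228*1/124 - 317*(-1/24) = -57/31 + 317/24 = 8459/744)
(62523 - 233276)/(K(177) + w) = (62523 - 233276)/(8459/744 + 2192/3) = -170753/184025/248 = -170753*248/184025 = -42346744/184025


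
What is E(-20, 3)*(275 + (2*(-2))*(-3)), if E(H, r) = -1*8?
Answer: -2296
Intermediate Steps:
E(H, r) = -8
E(-20, 3)*(275 + (2*(-2))*(-3)) = -8*(275 + (2*(-2))*(-3)) = -8*(275 - 4*(-3)) = -8*(275 + 12) = -8*287 = -2296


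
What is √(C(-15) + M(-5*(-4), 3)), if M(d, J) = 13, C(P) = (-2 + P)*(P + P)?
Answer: √523 ≈ 22.869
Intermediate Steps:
C(P) = 2*P*(-2 + P) (C(P) = (-2 + P)*(2*P) = 2*P*(-2 + P))
√(C(-15) + M(-5*(-4), 3)) = √(2*(-15)*(-2 - 15) + 13) = √(2*(-15)*(-17) + 13) = √(510 + 13) = √523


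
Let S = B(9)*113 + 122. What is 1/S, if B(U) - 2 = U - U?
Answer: 1/348 ≈ 0.0028736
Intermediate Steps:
B(U) = 2 (B(U) = 2 + (U - U) = 2 + 0 = 2)
S = 348 (S = 2*113 + 122 = 226 + 122 = 348)
1/S = 1/348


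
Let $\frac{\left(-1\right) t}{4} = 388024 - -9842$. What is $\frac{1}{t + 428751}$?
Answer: $- \frac{1}{1162713} \approx -8.6006 \cdot 10^{-7}$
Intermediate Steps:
$t = -1591464$ ($t = - 4 \left(388024 - -9842\right) = - 4 \left(388024 + 9842\right) = \left(-4\right) 397866 = -1591464$)
$\frac{1}{t + 428751} = \frac{1}{-1591464 + 428751} = \frac{1}{-1162713} = - \frac{1}{1162713}$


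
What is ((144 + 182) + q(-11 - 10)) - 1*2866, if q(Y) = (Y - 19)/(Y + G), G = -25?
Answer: -58400/23 ≈ -2539.1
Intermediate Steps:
q(Y) = (-19 + Y)/(-25 + Y) (q(Y) = (Y - 19)/(Y - 25) = (-19 + Y)/(-25 + Y))
((144 + 182) + q(-11 - 10)) - 1*2866 = ((144 + 182) + (-19 + (-11 - 10))/(-25 + (-11 - 10))) - 1*2866 = (326 + (-19 - 21)/(-25 - 21)) - 2866 = (326 - 40/(-46)) - 2866 = (326 - 1/46*(-40)) - 2866 = (326 + 20/23) - 2866 = 7518/23 - 2866 = -58400/23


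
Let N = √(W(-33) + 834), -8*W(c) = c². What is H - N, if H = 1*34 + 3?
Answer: 37 - √11166/4 ≈ 10.583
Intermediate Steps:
H = 37 (H = 34 + 3 = 37)
W(c) = -c²/8
N = √11166/4 (N = √(-⅛*(-33)² + 834) = √(-⅛*1089 + 834) = √(-1089/8 + 834) = √(5583/8) = √11166/4 ≈ 26.417)
H - N = 37 - √11166/4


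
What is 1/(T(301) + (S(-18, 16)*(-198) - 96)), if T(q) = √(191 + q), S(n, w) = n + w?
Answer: 25/7459 - √123/44754 ≈ 0.0031038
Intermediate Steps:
1/(T(301) + (S(-18, 16)*(-198) - 96)) = 1/(√(191 + 301) + ((-18 + 16)*(-198) - 96)) = 1/(√492 + (-2*(-198) - 96)) = 1/(2*√123 + (396 - 96)) = 1/(2*√123 + 300) = 1/(300 + 2*√123)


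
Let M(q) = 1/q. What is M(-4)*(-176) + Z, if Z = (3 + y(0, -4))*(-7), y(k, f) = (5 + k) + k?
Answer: -12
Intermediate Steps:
y(k, f) = 5 + 2*k
Z = -56 (Z = (3 + (5 + 2*0))*(-7) = (3 + (5 + 0))*(-7) = (3 + 5)*(-7) = 8*(-7) = -56)
M(-4)*(-176) + Z = -176/(-4) - 56 = -¼*(-176) - 56 = 44 - 56 = -12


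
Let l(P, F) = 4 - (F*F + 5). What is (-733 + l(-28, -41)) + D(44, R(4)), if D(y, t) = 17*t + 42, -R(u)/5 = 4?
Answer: -2713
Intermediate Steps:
R(u) = -20 (R(u) = -5*4 = -20)
l(P, F) = -1 - F² (l(P, F) = 4 - (F² + 5) = 4 - (5 + F²) = 4 + (-5 - F²) = -1 - F²)
D(y, t) = 42 + 17*t
(-733 + l(-28, -41)) + D(44, R(4)) = (-733 + (-1 - 1*(-41)²)) + (42 + 17*(-20)) = (-733 + (-1 - 1*1681)) + (42 - 340) = (-733 + (-1 - 1681)) - 298 = (-733 - 1682) - 298 = -2415 - 298 = -2713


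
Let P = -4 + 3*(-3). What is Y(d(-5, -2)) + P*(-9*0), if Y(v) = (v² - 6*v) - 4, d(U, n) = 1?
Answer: -9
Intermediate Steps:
Y(v) = -4 + v² - 6*v
P = -13 (P = -4 - 9 = -13)
Y(d(-5, -2)) + P*(-9*0) = (-4 + 1² - 6*1) - (-117)*0 = (-4 + 1 - 6) - 13*0 = -9 + 0 = -9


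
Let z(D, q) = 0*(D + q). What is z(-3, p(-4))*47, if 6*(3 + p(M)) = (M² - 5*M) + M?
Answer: 0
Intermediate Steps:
p(M) = -3 - 2*M/3 + M²/6 (p(M) = -3 + ((M² - 5*M) + M)/6 = -3 + (M² - 4*M)/6 = -3 + (-2*M/3 + M²/6) = -3 - 2*M/3 + M²/6)
z(D, q) = 0
z(-3, p(-4))*47 = 0*47 = 0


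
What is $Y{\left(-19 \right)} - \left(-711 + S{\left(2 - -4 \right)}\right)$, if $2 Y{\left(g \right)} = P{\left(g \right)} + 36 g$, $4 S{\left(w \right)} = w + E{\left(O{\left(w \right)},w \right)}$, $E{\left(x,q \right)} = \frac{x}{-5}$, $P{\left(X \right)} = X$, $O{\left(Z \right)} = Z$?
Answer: $\frac{3583}{10} \approx 358.3$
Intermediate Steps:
$E{\left(x,q \right)} = - \frac{x}{5}$ ($E{\left(x,q \right)} = x \left(- \frac{1}{5}\right) = - \frac{x}{5}$)
$S{\left(w \right)} = \frac{w}{5}$ ($S{\left(w \right)} = \frac{w - \frac{w}{5}}{4} = \frac{\frac{4}{5} w}{4} = \frac{w}{5}$)
$Y{\left(g \right)} = \frac{37 g}{2}$ ($Y{\left(g \right)} = \frac{g + 36 g}{2} = \frac{37 g}{2}$)
$Y{\left(-19 \right)} - \left(-711 + S{\left(2 - -4 \right)}\right) = \frac{37}{2} \left(-19\right) + \left(711 - \frac{2 - -4}{5}\right) = - \frac{703}{2} + \left(711 - \frac{2 + 4}{5}\right) = - \frac{703}{2} + \left(711 - \frac{1}{5} \cdot 6\right) = - \frac{703}{2} + \left(711 - \frac{6}{5}\right) = - \frac{703}{2} + \frac{3549}{5} = \frac{3583}{10}$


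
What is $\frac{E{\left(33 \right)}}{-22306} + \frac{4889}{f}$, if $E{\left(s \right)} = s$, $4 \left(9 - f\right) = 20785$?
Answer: $- \frac{436900853}{462827194} \approx -0.94398$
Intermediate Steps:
$f = - \frac{20749}{4}$ ($f = 9 - \frac{20785}{4} = - \frac{20749}{4} \approx -5187.3$)
$\frac{E{\left(33 \right)}}{-22306} + \frac{4889}{f} = \frac{33}{-22306} + \frac{4889}{- \frac{20749}{4}} = 33 \left(- \frac{1}{22306}\right) + 4889 \left(- \frac{4}{20749}\right) = - \frac{33}{22306} - \frac{19556}{20749} = - \frac{436900853}{462827194}$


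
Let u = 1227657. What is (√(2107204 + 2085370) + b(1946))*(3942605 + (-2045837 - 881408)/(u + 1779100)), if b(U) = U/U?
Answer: 11854452254740/3006757 + 11854452254740*√4192574/3006757 ≈ 8.0767e+9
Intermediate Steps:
b(U) = 1
(√(2107204 + 2085370) + b(1946))*(3942605 + (-2045837 - 881408)/(u + 1779100)) = (√(2107204 + 2085370) + 1)*(3942605 + (-2045837 - 881408)/(1227657 + 1779100)) = (√4192574 + 1)*(3942605 - 2927245/3006757) = (1 + √4192574)*(3942605 - 2927245*1/3006757) = (1 + √4192574)*(3942605 - 2927245/3006757) = (1 + √4192574)*(11854452254740/3006757) = 11854452254740/3006757 + 11854452254740*√4192574/3006757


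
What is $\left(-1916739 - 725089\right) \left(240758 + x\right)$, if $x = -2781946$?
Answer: $6713381611664$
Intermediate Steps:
$\left(-1916739 - 725089\right) \left(240758 + x\right) = \left(-1916739 - 725089\right) \left(240758 - 2781946\right) = \left(-2641828\right) \left(-2541188\right) = 6713381611664$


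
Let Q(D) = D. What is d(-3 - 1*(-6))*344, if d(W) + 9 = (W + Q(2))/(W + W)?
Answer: -8428/3 ≈ -2809.3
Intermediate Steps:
d(W) = -9 + (2 + W)/(2*W) (d(W) = -9 + (W + 2)/(W + W) = -9 + (2 + W)/((2*W)) = -9 + (2 + W)*(1/(2*W)) = -9 + (2 + W)/(2*W))
d(-3 - 1*(-6))*344 = (-17/2 + 1/(-3 - 1*(-6)))*344 = (-17/2 + 1/(-3 + 6))*344 = (-17/2 + 1/3)*344 = (-17/2 + ⅓)*344 = -49/6*344 = -8428/3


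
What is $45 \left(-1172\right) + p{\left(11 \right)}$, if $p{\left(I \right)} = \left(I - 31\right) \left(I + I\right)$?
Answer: $-53180$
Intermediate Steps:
$p{\left(I \right)} = 2 I \left(-31 + I\right)$ ($p{\left(I \right)} = \left(-31 + I\right) 2 I = 2 I \left(-31 + I\right)$)
$45 \left(-1172\right) + p{\left(11 \right)} = 45 \left(-1172\right) + 2 \cdot 11 \left(-31 + 11\right) = -52740 + 2 \cdot 11 \left(-20\right) = -52740 - 440 = -53180$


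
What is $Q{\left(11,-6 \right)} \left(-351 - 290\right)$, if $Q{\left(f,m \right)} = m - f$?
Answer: $10897$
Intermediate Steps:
$Q{\left(11,-6 \right)} \left(-351 - 290\right) = \left(-6 - 11\right) \left(-351 - 290\right) = \left(-6 - 11\right) \left(-641\right) = \left(-17\right) \left(-641\right) = 10897$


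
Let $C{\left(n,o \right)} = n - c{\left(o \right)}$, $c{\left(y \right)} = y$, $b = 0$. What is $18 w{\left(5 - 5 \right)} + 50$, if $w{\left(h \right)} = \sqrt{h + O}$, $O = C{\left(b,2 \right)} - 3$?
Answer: $50 + 18 i \sqrt{5} \approx 50.0 + 40.249 i$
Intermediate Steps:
$C{\left(n,o \right)} = n - o$
$O = -5$ ($O = \left(0 - 2\right) - 3 = -2 - 3 = -5$)
$w{\left(h \right)} = \sqrt{-5 + h}$ ($w{\left(h \right)} = \sqrt{h - 5} = \sqrt{-5 + h}$)
$18 w{\left(5 - 5 \right)} + 50 = 18 \sqrt{-5 + \left(5 - 5\right)} + 50 = 18 \sqrt{-5 + 0} + 50 = 18 \sqrt{-5} + 50 = 18 i \sqrt{5} + 50 = 50 + 18 i \sqrt{5}$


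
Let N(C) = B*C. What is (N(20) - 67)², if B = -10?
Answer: 71289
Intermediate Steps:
N(C) = -10*C
(N(20) - 67)² = (-10*20 - 67)² = (-200 - 67)² = (-267)² = 71289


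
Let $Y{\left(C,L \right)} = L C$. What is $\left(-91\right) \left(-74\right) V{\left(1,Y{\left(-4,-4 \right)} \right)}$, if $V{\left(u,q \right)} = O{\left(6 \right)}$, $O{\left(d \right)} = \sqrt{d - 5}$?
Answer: $6734$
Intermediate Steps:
$Y{\left(C,L \right)} = C L$
$O{\left(d \right)} = \sqrt{-5 + d}$
$V{\left(u,q \right)} = 1$ ($V{\left(u,q \right)} = \sqrt{-5 + 6} = \sqrt{1} = 1$)
$\left(-91\right) \left(-74\right) V{\left(1,Y{\left(-4,-4 \right)} \right)} = \left(-91\right) \left(-74\right) 1 = 6734 \cdot 1 = 6734$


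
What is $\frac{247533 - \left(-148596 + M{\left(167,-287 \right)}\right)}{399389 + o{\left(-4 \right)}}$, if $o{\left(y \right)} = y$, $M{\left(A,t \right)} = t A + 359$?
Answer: $\frac{443699}{399385} \approx 1.111$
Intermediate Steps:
$M{\left(A,t \right)} = 359 + A t$ ($M{\left(A,t \right)} = A t + 359 = 359 + A t$)
$\frac{247533 - \left(-148596 + M{\left(167,-287 \right)}\right)}{399389 + o{\left(-4 \right)}} = \frac{247533 + \left(148596 - \left(359 + 167 \left(-287\right)\right)\right)}{399389 - 4} = \frac{247533 + \left(148596 - \left(359 - 47929\right)\right)}{399385} = \left(247533 + \left(148596 - -47570\right)\right) \frac{1}{399385} = \left(247533 + \left(148596 + 47570\right)\right) \frac{1}{399385} = \left(247533 + 196166\right) \frac{1}{399385} = 443699 \cdot \frac{1}{399385} = \frac{443699}{399385}$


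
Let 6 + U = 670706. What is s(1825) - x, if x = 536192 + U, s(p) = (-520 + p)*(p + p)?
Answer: 3556358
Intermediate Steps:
U = 670700 (U = -6 + 670706 = 670700)
s(p) = 2*p*(-520 + p) (s(p) = (-520 + p)*(2*p) = 2*p*(-520 + p))
x = 1206892 (x = 536192 + 670700 = 1206892)
s(1825) - x = 2*1825*(-520 + 1825) - 1*1206892 = 2*1825*1305 - 1206892 = 4763250 - 1206892 = 3556358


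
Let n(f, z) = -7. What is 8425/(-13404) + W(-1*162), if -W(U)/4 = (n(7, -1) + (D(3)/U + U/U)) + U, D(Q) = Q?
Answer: 81000503/120636 ≈ 671.45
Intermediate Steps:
W(U) = 24 - 12/U - 4*U (W(U) = -4*((-7 + (3/U + U/U)) + U) = -4*((-7 + (3/U + 1)) + U) = -4*((-7 + (1 + 3/U)) + U) = -4*((-6 + 3/U) + U) = -4*(-6 + U + 3/U) = 24 - 12/U - 4*U)
8425/(-13404) + W(-1*162) = 8425/(-13404) + (24 - 12/((-1*162)) - (-4)*162) = 8425*(-1/13404) + (24 - 12/(-162) - 4*(-162)) = -8425/13404 + (24 - 12*(-1/162) + 648) = -8425/13404 + (24 + 2/27 + 648) = -8425/13404 + 18146/27 = 81000503/120636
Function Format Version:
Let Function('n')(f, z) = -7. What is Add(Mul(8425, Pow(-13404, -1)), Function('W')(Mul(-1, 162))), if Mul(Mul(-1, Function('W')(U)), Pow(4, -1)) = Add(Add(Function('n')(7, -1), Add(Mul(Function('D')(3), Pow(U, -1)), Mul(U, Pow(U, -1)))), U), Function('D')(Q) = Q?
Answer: Rational(81000503, 120636) ≈ 671.45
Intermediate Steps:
Function('W')(U) = Add(24, Mul(-12, Pow(U, -1)), Mul(-4, U)) (Function('W')(U) = Mul(-4, Add(Add(-7, Add(Mul(3, Pow(U, -1)), Mul(U, Pow(U, -1)))), U)) = Mul(-4, Add(Add(-7, Add(Mul(3, Pow(U, -1)), 1)), U)) = Mul(-4, Add(Add(-7, Add(1, Mul(3, Pow(U, -1)))), U)) = Mul(-4, Add(Add(-6, Mul(3, Pow(U, -1))), U)) = Mul(-4, Add(-6, U, Mul(3, Pow(U, -1)))) = Add(24, Mul(-12, Pow(U, -1)), Mul(-4, U)))
Add(Mul(8425, Pow(-13404, -1)), Function('W')(Mul(-1, 162))) = Add(Mul(8425, Pow(-13404, -1)), Add(24, Mul(-12, Pow(Mul(-1, 162), -1)), Mul(-4, Mul(-1, 162)))) = Add(Mul(8425, Rational(-1, 13404)), Add(24, Mul(-12, Pow(-162, -1)), Mul(-4, -162))) = Add(Rational(-8425, 13404), Add(24, Mul(-12, Rational(-1, 162)), 648)) = Add(Rational(-8425, 13404), Add(24, Rational(2, 27), 648)) = Add(Rational(-8425, 13404), Rational(18146, 27)) = Rational(81000503, 120636)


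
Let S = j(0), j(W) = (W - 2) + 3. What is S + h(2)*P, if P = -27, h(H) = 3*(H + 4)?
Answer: -485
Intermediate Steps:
j(W) = 1 + W (j(W) = (-2 + W) + 3 = 1 + W)
h(H) = 12 + 3*H (h(H) = 3*(4 + H) = 12 + 3*H)
S = 1 (S = 1 + 0 = 1)
S + h(2)*P = 1 + (12 + 3*2)*(-27) = 1 + (12 + 6)*(-27) = 1 + 18*(-27) = 1 - 486 = -485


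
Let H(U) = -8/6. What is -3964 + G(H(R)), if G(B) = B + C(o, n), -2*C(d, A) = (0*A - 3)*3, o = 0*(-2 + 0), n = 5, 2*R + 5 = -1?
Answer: -23765/6 ≈ -3960.8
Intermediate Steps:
R = -3 (R = -5/2 + (½)*(-1) = -5/2 - ½ = -3)
o = 0 (o = 0*(-2) = 0)
C(d, A) = 9/2 (C(d, A) = -(0*A - 3)*3/2 = -(0 - 3)*3/2 = -(-3)*3/2 = -½*(-9) = 9/2)
H(U) = -4/3 (H(U) = -8*⅙ = -4/3)
G(B) = 9/2 + B (G(B) = B + 9/2 = 9/2 + B)
-3964 + G(H(R)) = -3964 + (9/2 - 4/3) = -3964 + 19/6 = -23765/6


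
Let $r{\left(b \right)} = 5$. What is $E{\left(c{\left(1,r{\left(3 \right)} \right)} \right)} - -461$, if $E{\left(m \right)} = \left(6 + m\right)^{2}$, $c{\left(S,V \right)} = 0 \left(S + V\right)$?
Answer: $497$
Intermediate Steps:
$c{\left(S,V \right)} = 0$
$E{\left(c{\left(1,r{\left(3 \right)} \right)} \right)} - -461 = \left(6 + 0\right)^{2} - -461 = 6^{2} + 461 = 36 + 461 = 497$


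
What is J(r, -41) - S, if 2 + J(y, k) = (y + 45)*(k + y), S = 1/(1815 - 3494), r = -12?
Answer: -2939928/1679 ≈ -1751.0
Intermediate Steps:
S = -1/1679 (S = 1/(-1679) = -1/1679 ≈ -0.00059559)
J(y, k) = -2 + (45 + y)*(k + y) (J(y, k) = -2 + (y + 45)*(k + y) = -2 + (45 + y)*(k + y))
J(r, -41) - S = (-2 + (-12)² + 45*(-41) + 45*(-12) - 41*(-12)) - 1*(-1/1679) = (-2 + 144 - 1845 - 540 + 492) + 1/1679 = -1751 + 1/1679 = -2939928/1679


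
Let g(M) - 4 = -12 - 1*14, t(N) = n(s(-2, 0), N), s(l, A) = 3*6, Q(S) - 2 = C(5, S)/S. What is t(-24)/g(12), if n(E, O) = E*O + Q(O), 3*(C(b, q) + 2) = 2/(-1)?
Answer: 3869/198 ≈ 19.540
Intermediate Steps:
C(b, q) = -8/3 (C(b, q) = -2 + (2/(-1))/3 = -2 + (2*(-1))/3 = -2 + (1/3)*(-2) = -2 - 2/3 = -8/3)
Q(S) = 2 - 8/(3*S)
s(l, A) = 18
n(E, O) = 2 - 8/(3*O) + E*O (n(E, O) = E*O + (2 - 8/(3*O)) = 2 - 8/(3*O) + E*O)
t(N) = 2 + 18*N - 8/(3*N) (t(N) = 2 - 8/(3*N) + 18*N = 2 + 18*N - 8/(3*N))
g(M) = -22 (g(M) = 4 + (-12 - 1*14) = 4 + (-12 - 14) = 4 - 26 = -22)
t(-24)/g(12) = (2 + 18*(-24) - 8/3/(-24))/(-22) = (2 - 432 - 8/3*(-1/24))*(-1/22) = (2 - 432 + 1/9)*(-1/22) = -3869/9*(-1/22) = 3869/198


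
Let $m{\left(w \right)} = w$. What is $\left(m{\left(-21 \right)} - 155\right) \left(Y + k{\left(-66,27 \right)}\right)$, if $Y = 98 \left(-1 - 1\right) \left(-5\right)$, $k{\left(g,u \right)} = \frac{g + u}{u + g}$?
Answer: $-172656$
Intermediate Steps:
$k{\left(g,u \right)} = 1$ ($k{\left(g,u \right)} = \frac{g + u}{g + u} = 1$)
$Y = 980$ ($Y = 98 \left(\left(-2\right) \left(-5\right)\right) = 98 \cdot 10 = 980$)
$\left(m{\left(-21 \right)} - 155\right) \left(Y + k{\left(-66,27 \right)}\right) = \left(-21 - 155\right) \left(980 + 1\right) = \left(-176\right) 981 = -172656$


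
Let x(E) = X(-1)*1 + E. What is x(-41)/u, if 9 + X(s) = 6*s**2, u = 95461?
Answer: -44/95461 ≈ -0.00046092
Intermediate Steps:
X(s) = -9 + 6*s**2
x(E) = -3 + E (x(E) = (-9 + 6*(-1)**2)*1 + E = (-9 + 6*1)*1 + E = (-9 + 6)*1 + E = -3*1 + E = -3 + E)
x(-41)/u = (-3 - 41)/95461 = -44*1/95461 = -44/95461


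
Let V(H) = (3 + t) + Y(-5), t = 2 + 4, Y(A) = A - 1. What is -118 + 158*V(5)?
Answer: 356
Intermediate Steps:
Y(A) = -1 + A
t = 6
V(H) = 3 (V(H) = (3 + 6) + (-1 - 5) = 9 - 6 = 3)
-118 + 158*V(5) = -118 + 158*3 = -118 + 474 = 356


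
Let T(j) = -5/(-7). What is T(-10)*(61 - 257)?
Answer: -140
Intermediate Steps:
T(j) = 5/7 (T(j) = -5*(-⅐) = 5/7)
T(-10)*(61 - 257) = 5*(61 - 257)/7 = (5/7)*(-196) = -140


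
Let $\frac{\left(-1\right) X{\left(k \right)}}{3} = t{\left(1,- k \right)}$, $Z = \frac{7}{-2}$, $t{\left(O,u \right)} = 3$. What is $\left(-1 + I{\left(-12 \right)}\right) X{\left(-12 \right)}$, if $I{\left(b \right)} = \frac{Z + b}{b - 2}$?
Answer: $- \frac{27}{28} \approx -0.96429$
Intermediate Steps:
$Z = - \frac{7}{2}$ ($Z = 7 \left(- \frac{1}{2}\right) = - \frac{7}{2} \approx -3.5$)
$X{\left(k \right)} = -9$ ($X{\left(k \right)} = \left(-3\right) 3 = -9$)
$I{\left(b \right)} = \frac{- \frac{7}{2} + b}{-2 + b}$ ($I{\left(b \right)} = \frac{- \frac{7}{2} + b}{b - 2} = \frac{- \frac{7}{2} + b}{-2 + b}$)
$\left(-1 + I{\left(-12 \right)}\right) X{\left(-12 \right)} = \left(-1 + \frac{- \frac{7}{2} - 12}{-2 - 12}\right) \left(-9\right) = \left(-1 + \frac{1}{-14} \left(- \frac{31}{2}\right)\right) \left(-9\right) = \left(-1 - - \frac{31}{28}\right) \left(-9\right) = \left(-1 + \frac{31}{28}\right) \left(-9\right) = \frac{3}{28} \left(-9\right) = - \frac{27}{28}$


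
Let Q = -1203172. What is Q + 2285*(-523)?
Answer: -2398227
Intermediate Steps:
Q + 2285*(-523) = -1203172 + 2285*(-523) = -1203172 - 1195055 = -2398227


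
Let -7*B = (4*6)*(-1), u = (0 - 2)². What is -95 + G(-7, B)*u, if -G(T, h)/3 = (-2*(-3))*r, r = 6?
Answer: -527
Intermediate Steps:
u = 4 (u = (-2)² = 4)
B = 24/7 (B = -4*6*(-1)/7 = -24*(-1)/7 = -⅐*(-24) = 24/7 ≈ 3.4286)
G(T, h) = -108 (G(T, h) = -3*(-2*(-3))*6 = -18*6 = -3*36 = -108)
-95 + G(-7, B)*u = -95 - 108*4 = -95 - 432 = -527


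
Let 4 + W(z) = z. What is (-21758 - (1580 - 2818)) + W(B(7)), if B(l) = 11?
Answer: -20513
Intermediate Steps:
W(z) = -4 + z
(-21758 - (1580 - 2818)) + W(B(7)) = (-21758 - (1580 - 2818)) + (-4 + 11) = (-21758 - 1*(-1238)) + 7 = (-21758 + 1238) + 7 = -20520 + 7 = -20513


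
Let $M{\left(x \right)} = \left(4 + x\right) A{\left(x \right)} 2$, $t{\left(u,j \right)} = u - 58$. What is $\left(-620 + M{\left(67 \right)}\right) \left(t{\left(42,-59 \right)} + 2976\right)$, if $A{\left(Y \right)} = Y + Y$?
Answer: $54487680$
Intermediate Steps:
$A{\left(Y \right)} = 2 Y$
$t{\left(u,j \right)} = -58 + u$
$M{\left(x \right)} = 4 x \left(4 + x\right)$ ($M{\left(x \right)} = \left(4 + x\right) 2 x 2 = \left(4 + x\right) 4 x = 4 x \left(4 + x\right)$)
$\left(-620 + M{\left(67 \right)}\right) \left(t{\left(42,-59 \right)} + 2976\right) = \left(-620 + 4 \cdot 67 \left(4 + 67\right)\right) \left(\left(-58 + 42\right) + 2976\right) = \left(-620 + 4 \cdot 67 \cdot 71\right) \left(-16 + 2976\right) = \left(-620 + 19028\right) 2960 = 18408 \cdot 2960 = 54487680$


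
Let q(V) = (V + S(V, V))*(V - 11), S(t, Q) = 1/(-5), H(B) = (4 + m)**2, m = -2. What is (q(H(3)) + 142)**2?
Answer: 332929/25 ≈ 13317.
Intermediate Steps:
H(B) = 4 (H(B) = (4 - 2)**2 = 2**2 = 4)
S(t, Q) = -1/5
q(V) = (-11 + V)*(-1/5 + V) (q(V) = (V - 1/5)*(V - 11) = (-1/5 + V)*(-11 + V) = (-11 + V)*(-1/5 + V))
(q(H(3)) + 142)**2 = ((11/5 + 4**2 - 56/5*4) + 142)**2 = ((11/5 + 16 - 224/5) + 142)**2 = (-133/5 + 142)**2 = (577/5)**2 = 332929/25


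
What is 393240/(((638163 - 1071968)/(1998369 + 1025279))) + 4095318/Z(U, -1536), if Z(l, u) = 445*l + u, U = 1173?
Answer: -41254809977627966/15051558563 ≈ -2.7409e+6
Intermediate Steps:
Z(l, u) = u + 445*l
393240/(((638163 - 1071968)/(1998369 + 1025279))) + 4095318/Z(U, -1536) = 393240/(((638163 - 1071968)/(1998369 + 1025279))) + 4095318/(-1536 + 445*1173) = 393240/((-433805/3023648)) + 4095318/(-1536 + 521985) = 393240/((-433805*1/3023648)) + 4095318/520449 = 393240/(-433805/3023648) + 4095318*(1/520449) = 393240*(-3023648/433805) + 1365106/173483 = -237803867904/86761 + 1365106/173483 = -41254809977627966/15051558563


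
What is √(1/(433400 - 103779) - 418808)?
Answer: 9*I*√561771490426547/329621 ≈ 647.15*I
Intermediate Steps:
√(1/(433400 - 103779) - 418808) = √(1/329621 - 418808) = √(-138047911767/329621) = 9*I*√561771490426547/329621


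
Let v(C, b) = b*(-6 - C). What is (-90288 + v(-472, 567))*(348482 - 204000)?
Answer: 25130332188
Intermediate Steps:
(-90288 + v(-472, 567))*(348482 - 204000) = (-90288 - 1*567*(6 - 472))*(348482 - 204000) = (-90288 - 1*567*(-466))*144482 = (-90288 + 264222)*144482 = 173934*144482 = 25130332188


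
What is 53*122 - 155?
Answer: 6311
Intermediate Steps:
53*122 - 155 = 6466 - 155 = 6311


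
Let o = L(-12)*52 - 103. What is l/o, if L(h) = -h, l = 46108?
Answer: 46108/521 ≈ 88.499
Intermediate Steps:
o = 521 (o = -1*(-12)*52 - 103 = 12*52 - 103 = 624 - 103 = 521)
l/o = 46108/521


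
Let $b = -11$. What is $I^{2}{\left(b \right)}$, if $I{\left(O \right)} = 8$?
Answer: $64$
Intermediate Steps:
$I^{2}{\left(b \right)} = 8^{2} = 64$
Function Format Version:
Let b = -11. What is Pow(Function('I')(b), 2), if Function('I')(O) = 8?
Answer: 64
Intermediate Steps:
Pow(Function('I')(b), 2) = Pow(8, 2) = 64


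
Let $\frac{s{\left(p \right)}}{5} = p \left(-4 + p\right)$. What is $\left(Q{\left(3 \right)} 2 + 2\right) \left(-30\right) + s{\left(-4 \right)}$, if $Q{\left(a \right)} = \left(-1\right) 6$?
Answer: $460$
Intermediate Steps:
$Q{\left(a \right)} = -6$
$s{\left(p \right)} = 5 p \left(-4 + p\right)$
$\left(Q{\left(3 \right)} 2 + 2\right) \left(-30\right) + s{\left(-4 \right)} = \left(\left(-6\right) 2 + 2\right) \left(-30\right) + 5 \left(-4\right) \left(-4 - 4\right) = \left(-12 + 2\right) \left(-30\right) + 5 \left(-4\right) \left(-8\right) = \left(-10\right) \left(-30\right) + 160 = 300 + 160 = 460$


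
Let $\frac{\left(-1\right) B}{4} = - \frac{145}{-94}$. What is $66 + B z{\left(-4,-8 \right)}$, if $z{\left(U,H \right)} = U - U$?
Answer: $66$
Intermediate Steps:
$B = - \frac{290}{47}$ ($B = - 4 \left(- \frac{145}{-94}\right) = - 4 \left(\left(-145\right) \left(- \frac{1}{94}\right)\right) = \left(-4\right) \frac{145}{94} = - \frac{290}{47} \approx -6.1702$)
$z{\left(U,H \right)} = 0$
$66 + B z{\left(-4,-8 \right)} = 66 - 0 = 66 + 0 = 66$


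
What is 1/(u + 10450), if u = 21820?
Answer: 1/32270 ≈ 3.0989e-5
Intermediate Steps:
1/(u + 10450) = 1/(21820 + 10450) = 1/32270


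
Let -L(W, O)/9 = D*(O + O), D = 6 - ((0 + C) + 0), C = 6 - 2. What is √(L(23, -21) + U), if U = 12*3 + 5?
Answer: √797 ≈ 28.231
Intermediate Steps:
C = 4
U = 41 (U = 36 + 5 = 41)
D = 2 (D = 6 - ((0 + 4) + 0) = 6 - (4 + 0) = 6 - 1*4 = 6 - 4 = 2)
L(W, O) = -36*O (L(W, O) = -18*(O + O) = -18*2*O = -36*O)
√(L(23, -21) + U) = √(-36*(-21) + 41) = √(756 + 41) = √797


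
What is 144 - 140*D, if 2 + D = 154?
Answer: -21136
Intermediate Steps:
D = 152 (D = -2 + 154 = 152)
144 - 140*D = 144 - 140*152 = 144 - 21280 = -21136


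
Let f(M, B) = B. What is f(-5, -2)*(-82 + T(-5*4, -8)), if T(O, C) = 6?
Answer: 152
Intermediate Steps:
f(-5, -2)*(-82 + T(-5*4, -8)) = -2*(-82 + 6) = -2*(-76) = 152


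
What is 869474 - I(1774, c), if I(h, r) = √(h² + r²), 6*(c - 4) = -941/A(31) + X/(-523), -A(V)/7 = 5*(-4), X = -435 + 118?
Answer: 869474 - √607393873364315689/439320 ≈ 8.6770e+5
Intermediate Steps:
X = -317
A(V) = 140 (A(V) = -35*(-4) = -7*(-20) = 140)
c = 1309517/439320 (c = 4 + (-941/140 - 317/(-523))/6 = 4 + (-941*1/140 - 317*(-1/523))/6 = 4 + (-941/140 + 317/523)/6 = 4 + (⅙)*(-447763/73220) = 4 - 447763/439320 = 1309517/439320 ≈ 2.9808)
869474 - I(1774, c) = 869474 - √(1774² + (1309517/439320)²) = 869474 - √(3147076 + 1714834773289/193002062400) = 869474 - √(607393873364315689/193002062400) = 869474 - √607393873364315689/439320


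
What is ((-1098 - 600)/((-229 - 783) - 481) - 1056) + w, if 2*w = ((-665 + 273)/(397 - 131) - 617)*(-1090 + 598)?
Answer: 4285960488/28367 ≈ 1.5109e+5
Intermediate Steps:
w = 2890746/19 (w = (((-665 + 273)/(397 - 131) - 617)*(-1090 + 598))/2 = ((-392/266 - 617)*(-492))/2 = ((-392*1/266 - 617)*(-492))/2 = ((-28/19 - 617)*(-492))/2 = (-11751/19*(-492))/2 = (1/2)*(5781492/19) = 2890746/19 ≈ 1.5214e+5)
((-1098 - 600)/((-229 - 783) - 481) - 1056) + w = ((-1098 - 600)/((-229 - 783) - 481) - 1056) + 2890746/19 = (-1698/(-1012 - 481) - 1056) + 2890746/19 = (-1698/(-1493) - 1056) + 2890746/19 = (-1698*(-1/1493) - 1056) + 2890746/19 = (1698/1493 - 1056) + 2890746/19 = -1574910/1493 + 2890746/19 = 4285960488/28367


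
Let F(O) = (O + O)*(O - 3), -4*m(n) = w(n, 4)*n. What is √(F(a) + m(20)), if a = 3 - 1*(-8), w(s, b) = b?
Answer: 2*√39 ≈ 12.490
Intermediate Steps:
a = 11 (a = 3 + 8 = 11)
m(n) = -n
F(O) = 2*O*(-3 + O) (F(O) = (2*O)*(-3 + O) = 2*O*(-3 + O))
√(F(a) + m(20)) = √(2*11*(-3 + 11) - 1*20) = √(2*11*8 - 20) = √(176 - 20) = √156 = 2*√39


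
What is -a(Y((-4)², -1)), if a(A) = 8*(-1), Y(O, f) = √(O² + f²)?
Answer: 8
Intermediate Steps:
a(A) = -8
-a(Y((-4)², -1)) = -1*(-8) = 8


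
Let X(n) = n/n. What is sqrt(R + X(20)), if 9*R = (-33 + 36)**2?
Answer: sqrt(2) ≈ 1.4142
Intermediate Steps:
X(n) = 1
R = 1 (R = (-33 + 36)**2/9 = (1/9)*3**2 = (1/9)*9 = 1)
sqrt(R + X(20)) = sqrt(1 + 1) = sqrt(2)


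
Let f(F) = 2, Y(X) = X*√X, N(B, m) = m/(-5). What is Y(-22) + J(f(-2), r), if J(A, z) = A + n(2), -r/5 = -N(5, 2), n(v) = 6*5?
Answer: 32 - 22*I*√22 ≈ 32.0 - 103.19*I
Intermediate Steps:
N(B, m) = -m/5 (N(B, m) = m*(-⅕) = -m/5)
Y(X) = X^(3/2)
n(v) = 30
r = -2 (r = -(-5)*(-⅕*2) = -(-5)*(-2)/5 = -5*⅖ = -2)
J(A, z) = 30 + A (J(A, z) = A + 30 = 30 + A)
Y(-22) + J(f(-2), r) = (-22)^(3/2) + (30 + 2) = -22*I*√22 + 32 = 32 - 22*I*√22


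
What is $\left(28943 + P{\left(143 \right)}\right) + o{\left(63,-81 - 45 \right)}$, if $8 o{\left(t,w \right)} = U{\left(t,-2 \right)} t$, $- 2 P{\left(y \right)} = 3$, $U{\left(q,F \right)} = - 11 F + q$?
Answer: $\frac{236887}{8} \approx 29611.0$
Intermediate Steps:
$U{\left(q,F \right)} = q - 11 F$
$P{\left(y \right)} = - \frac{3}{2}$ ($P{\left(y \right)} = \left(- \frac{1}{2}\right) 3 = - \frac{3}{2}$)
$o{\left(t,w \right)} = \frac{t \left(22 + t\right)}{8}$ ($o{\left(t,w \right)} = \frac{\left(t - -22\right) t}{8} = \frac{\left(t + 22\right) t}{8} = \frac{\left(22 + t\right) t}{8} = \frac{t \left(22 + t\right)}{8}$)
$\left(28943 + P{\left(143 \right)}\right) + o{\left(63,-81 - 45 \right)} = \left(28943 - \frac{3}{2}\right) + \frac{1}{8} \cdot 63 \left(22 + 63\right) = \frac{57883}{2} + \frac{1}{8} \cdot 63 \cdot 85 = \frac{57883}{2} + \frac{5355}{8} = \frac{236887}{8}$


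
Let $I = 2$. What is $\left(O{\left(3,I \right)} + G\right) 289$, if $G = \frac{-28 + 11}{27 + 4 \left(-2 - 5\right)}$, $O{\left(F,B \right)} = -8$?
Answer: $2601$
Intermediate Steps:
$G = 17$ ($G = - \frac{17}{27 + 4 \left(-7\right)} = - \frac{17}{27 - 28} = - \frac{17}{-1} = \left(-17\right) \left(-1\right) = 17$)
$\left(O{\left(3,I \right)} + G\right) 289 = \left(-8 + 17\right) 289 = 9 \cdot 289 = 2601$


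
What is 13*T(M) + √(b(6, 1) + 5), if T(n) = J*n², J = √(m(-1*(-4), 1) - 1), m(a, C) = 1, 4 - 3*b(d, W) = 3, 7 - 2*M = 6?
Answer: 4*√3/3 ≈ 2.3094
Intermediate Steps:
M = ½ (M = 7/2 - ½*6 = 7/2 - 3 = ½ ≈ 0.50000)
b(d, W) = ⅓ (b(d, W) = 4/3 - ⅓*3 = 4/3 - 1 = ⅓)
J = 0 (J = √(1 - 1) = √0 = 0)
T(n) = 0 (T(n) = 0*n² = 0)
13*T(M) + √(b(6, 1) + 5) = 13*0 + √(⅓ + 5) = 0 + √(16/3) = 0 + 4*√3/3 = 4*√3/3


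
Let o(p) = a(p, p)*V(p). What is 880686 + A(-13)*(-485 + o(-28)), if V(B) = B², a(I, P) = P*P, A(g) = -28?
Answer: -16316102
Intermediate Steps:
a(I, P) = P²
o(p) = p⁴ (o(p) = p²*p² = p⁴)
880686 + A(-13)*(-485 + o(-28)) = 880686 - 28*(-485 + (-28)⁴) = 880686 - 28*(-485 + 614656) = 880686 - 28*614171 = 880686 - 17196788 = -16316102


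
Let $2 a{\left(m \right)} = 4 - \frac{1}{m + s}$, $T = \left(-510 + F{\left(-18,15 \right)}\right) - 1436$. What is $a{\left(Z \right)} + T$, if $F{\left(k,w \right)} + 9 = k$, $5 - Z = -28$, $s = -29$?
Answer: $- \frac{15769}{8} \approx -1971.1$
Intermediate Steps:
$Z = 33$ ($Z = 5 - -28 = 5 + 28 = 33$)
$F{\left(k,w \right)} = -9 + k$
$T = -1973$ ($T = \left(-510 - 27\right) - 1436 = -537 - 1436 = -1973$)
$a{\left(m \right)} = 2 - \frac{1}{2 \left(-29 + m\right)}$ ($a{\left(m \right)} = \frac{4 - \frac{1}{m - 29}}{2} = \frac{4 - \frac{1}{-29 + m}}{2} = 2 - \frac{1}{2 \left(-29 + m\right)}$)
$a{\left(Z \right)} + T = \frac{-117 + 4 \cdot 33}{2 \left(-29 + 33\right)} - 1973 = \frac{-117 + 132}{2 \cdot 4} - 1973 = \frac{1}{2} \cdot \frac{1}{4} \cdot 15 - 1973 = \frac{15}{8} - 1973 = - \frac{15769}{8}$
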